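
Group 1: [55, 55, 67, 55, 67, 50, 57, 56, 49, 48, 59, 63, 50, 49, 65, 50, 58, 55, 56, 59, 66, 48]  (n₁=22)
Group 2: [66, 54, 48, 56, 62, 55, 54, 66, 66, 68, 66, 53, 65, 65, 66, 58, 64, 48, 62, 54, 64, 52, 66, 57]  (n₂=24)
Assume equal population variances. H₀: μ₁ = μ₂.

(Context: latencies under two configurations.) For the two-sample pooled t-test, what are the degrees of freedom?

df = n₁ + n₂ − 2 = 22 + 24 − 2 = 44

degrees of freedom = 44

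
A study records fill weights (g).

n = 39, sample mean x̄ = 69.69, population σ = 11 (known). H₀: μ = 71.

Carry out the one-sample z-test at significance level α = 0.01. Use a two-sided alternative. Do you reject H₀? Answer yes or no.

SE = σ/√n = 11/√39 = 1.7614
z = (x̄−μ₀)/SE = (69.69−71)/1.7614 = -0.7437
p-value (two-sided) = 0.45704
At α=0.01: p ≥ α → fail to reject H₀

reject H₀: no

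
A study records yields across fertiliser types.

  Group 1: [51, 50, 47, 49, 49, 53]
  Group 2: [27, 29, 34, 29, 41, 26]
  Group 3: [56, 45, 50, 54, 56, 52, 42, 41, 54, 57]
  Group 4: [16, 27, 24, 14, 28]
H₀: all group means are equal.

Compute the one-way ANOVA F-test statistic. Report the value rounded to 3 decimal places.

Group means [49.83, 31.00, 50.70, 21.80], grand mean 40.778
SSB = Σnᵢ(x̄ᵢ−x̄)² = 3850.933; SSW = ΣΣ(x−x̄ᵢ)² = 665.733
MSB = 3850.933/3 = 1283.6444; MSW = 665.733/23 = 28.9449
F = MSB/MSW = 44.3478
df = (3, 23)

test statistic = 44.348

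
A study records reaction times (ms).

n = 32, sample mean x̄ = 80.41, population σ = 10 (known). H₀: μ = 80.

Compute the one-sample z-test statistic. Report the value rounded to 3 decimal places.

test statistic = 0.232

SE = σ/√n = 10/√32 = 1.7678
z = (x̄−μ₀)/SE = (80.41−80)/1.7678 = 0.2319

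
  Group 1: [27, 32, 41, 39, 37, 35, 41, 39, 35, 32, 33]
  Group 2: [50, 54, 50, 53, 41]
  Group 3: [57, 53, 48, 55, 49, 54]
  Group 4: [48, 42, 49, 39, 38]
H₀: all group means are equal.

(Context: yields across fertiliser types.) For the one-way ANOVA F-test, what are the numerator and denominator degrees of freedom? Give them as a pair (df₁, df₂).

k = 4 groups, N = 27 total
df = (k−1, N−k) = (4−1, 27−4) = (3, 23)

degrees of freedom = [3, 23]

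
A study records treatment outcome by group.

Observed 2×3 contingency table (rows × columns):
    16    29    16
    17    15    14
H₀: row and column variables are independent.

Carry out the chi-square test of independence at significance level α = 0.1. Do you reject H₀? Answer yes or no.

Row totals [61, 46], col totals [33, 44, 30], n=107
χ² = (16−18.81)²/18.81 + (29−25.08)²/25.08 + (16−17.10)²/17.10 + (17−14.19)²/14.19 + (15−18.92)²/18.92 + (14−12.90)²/12.90 = 2.5658
df = 2
p-value (upper-tail) = 0.27723
At α=0.1: p ≥ α → fail to reject H₀

reject H₀: no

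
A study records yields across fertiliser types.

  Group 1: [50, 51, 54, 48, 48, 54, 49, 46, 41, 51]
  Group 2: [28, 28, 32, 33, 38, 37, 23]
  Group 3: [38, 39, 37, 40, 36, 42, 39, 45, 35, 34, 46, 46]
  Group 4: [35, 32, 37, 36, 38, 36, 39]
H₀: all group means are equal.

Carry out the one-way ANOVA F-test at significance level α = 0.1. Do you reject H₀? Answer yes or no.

Group means [49.20, 31.29, 39.75, 36.14], grand mean 40.028
SSB = Σnᵢ(x̄ᵢ−x̄)² = 1482.837; SSW = ΣΣ(x−x̄ᵢ)² = 528.136
MSB = 1482.837/3 = 494.2788; MSW = 528.136/32 = 16.5042
F = MSB/MSW = 29.9486
df = (3, 32)
p-value (upper-tail) = 0.00000
At α=0.1: p < α → reject H₀

reject H₀: yes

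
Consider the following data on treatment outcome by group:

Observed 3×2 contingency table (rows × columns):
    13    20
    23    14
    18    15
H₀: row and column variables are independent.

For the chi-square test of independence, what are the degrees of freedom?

degrees of freedom = 2

df = (r−1)(c−1) = (3−1)·(2−1) = 2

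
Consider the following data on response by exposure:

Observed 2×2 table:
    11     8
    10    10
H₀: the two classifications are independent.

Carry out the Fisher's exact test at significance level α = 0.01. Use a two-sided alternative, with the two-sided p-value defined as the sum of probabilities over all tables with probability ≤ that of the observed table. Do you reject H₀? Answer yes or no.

Margins: r₁=19, r₂=20, c₁=21, c₂=18, n=39
p_obs = C(19,11)·C(20,10)/C(39,21); sum pmf over tables with pmf ≤ p_obs
p-value (two-sided) = 0.75119
At α=0.01: p ≥ α → fail to reject H₀

reject H₀: no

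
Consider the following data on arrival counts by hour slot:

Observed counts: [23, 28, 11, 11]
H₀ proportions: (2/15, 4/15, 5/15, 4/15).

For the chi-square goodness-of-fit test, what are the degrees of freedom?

degrees of freedom = 3

df = k − 1 = 4 − 1 = 3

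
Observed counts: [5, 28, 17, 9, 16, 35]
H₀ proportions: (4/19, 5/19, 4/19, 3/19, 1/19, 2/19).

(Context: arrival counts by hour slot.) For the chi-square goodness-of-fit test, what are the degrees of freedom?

degrees of freedom = 5

df = k − 1 = 6 − 1 = 5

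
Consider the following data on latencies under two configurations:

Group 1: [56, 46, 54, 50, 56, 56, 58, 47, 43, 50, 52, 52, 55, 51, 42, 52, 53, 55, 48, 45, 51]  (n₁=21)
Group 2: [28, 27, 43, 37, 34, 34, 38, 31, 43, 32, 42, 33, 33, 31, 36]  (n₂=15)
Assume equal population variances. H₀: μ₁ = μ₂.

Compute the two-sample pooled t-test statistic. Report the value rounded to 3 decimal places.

x̄₁=51.048, s₁=4.500, n₁=21
x̄₂=34.800, s₂=5.031, n₂=15
s_p² = [20·4.500² + 14·5.031²]/34 = 22.3339
SE = √(s_p²·(1/21+1/15)) = 1.5976
t = (51.048−34.800)/1.5976 = 10.1698
df = 34

test statistic = 10.170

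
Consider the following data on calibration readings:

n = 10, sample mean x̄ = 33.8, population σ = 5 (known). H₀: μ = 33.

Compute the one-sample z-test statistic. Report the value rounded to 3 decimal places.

SE = σ/√n = 5/√10 = 1.5811
z = (x̄−μ₀)/SE = (33.8−33)/1.5811 = 0.5060

test statistic = 0.506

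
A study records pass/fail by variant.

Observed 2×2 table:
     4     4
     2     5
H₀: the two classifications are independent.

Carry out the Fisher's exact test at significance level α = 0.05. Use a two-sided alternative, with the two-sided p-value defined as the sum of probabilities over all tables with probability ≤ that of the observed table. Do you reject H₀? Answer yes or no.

Margins: r₁=8, r₂=7, c₁=6, c₂=9, n=15
p_obs = C(8,4)·C(7,2)/C(15,6); sum pmf over tables with pmf ≤ p_obs
p-value (two-sided) = 0.60839
At α=0.05: p ≥ α → fail to reject H₀

reject H₀: no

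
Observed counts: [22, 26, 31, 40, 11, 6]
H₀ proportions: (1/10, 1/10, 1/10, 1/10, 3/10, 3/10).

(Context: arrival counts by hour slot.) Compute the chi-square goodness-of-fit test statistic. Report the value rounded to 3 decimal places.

n = 136; E_i = n·p_i = [13.60, 13.60, 13.60, 13.60, 40.80, 40.80]
χ² = (22−13.60)²/13.60 + (26−13.60)²/13.60 + (31−13.60)²/13.60 + (40−13.60)²/13.60 + (11−40.80)²/40.80 + (6−40.80)²/40.80 = 141.4510
df = 5

test statistic = 141.451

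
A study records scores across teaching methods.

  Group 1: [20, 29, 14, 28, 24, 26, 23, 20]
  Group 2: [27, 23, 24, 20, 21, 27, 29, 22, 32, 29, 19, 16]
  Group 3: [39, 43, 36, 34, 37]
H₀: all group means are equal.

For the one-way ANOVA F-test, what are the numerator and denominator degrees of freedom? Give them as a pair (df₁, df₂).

k = 3 groups, N = 25 total
df = (k−1, N−k) = (3−1, 25−3) = (2, 22)

degrees of freedom = [2, 22]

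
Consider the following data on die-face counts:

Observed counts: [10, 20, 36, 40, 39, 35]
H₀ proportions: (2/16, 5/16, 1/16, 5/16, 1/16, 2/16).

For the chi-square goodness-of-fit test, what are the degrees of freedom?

df = k − 1 = 6 − 1 = 5

degrees of freedom = 5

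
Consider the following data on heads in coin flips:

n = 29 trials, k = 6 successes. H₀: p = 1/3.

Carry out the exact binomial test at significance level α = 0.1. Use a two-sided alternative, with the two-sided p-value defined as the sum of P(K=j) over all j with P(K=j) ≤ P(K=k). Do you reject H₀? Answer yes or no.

reject H₀: no

Exact binomial: n=29, k=6, p₀=1/3=0.3333
P(X=j) = C(n,j)·p₀^j·(1−p₀)^(n−j); p = Σ P(X=j) over j with P(X=j) ≤ P(X=6)
p-value (two-sided) = 0.17136
At α=0.1: p ≥ α → fail to reject H₀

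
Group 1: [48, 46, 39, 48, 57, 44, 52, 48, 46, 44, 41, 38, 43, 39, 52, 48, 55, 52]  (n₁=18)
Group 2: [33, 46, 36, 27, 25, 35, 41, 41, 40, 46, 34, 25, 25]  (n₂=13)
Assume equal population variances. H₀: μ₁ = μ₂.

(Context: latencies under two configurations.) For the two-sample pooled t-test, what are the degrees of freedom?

degrees of freedom = 29

df = n₁ + n₂ − 2 = 18 + 13 − 2 = 29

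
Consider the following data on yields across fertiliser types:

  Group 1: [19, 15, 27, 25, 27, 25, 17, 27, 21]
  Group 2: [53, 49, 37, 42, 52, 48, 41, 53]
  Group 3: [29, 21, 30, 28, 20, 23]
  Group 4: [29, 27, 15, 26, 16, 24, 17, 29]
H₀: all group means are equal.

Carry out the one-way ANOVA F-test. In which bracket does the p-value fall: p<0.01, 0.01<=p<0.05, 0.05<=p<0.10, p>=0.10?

Group means [22.56, 46.88, 25.17, 22.88], grand mean 29.419
SSB = Σnᵢ(x̄ᵢ−x̄)² = 3312.743; SSW = ΣΣ(x−x̄ᵢ)² = 778.806
MSB = 3312.743/3 = 1104.2476; MSW = 778.806/27 = 28.8447
F = MSB/MSW = 38.2826
df = (3, 27)
p-value (upper-tail) = 0.00000
→ bracket: p<0.01

p-value bracket: p<0.01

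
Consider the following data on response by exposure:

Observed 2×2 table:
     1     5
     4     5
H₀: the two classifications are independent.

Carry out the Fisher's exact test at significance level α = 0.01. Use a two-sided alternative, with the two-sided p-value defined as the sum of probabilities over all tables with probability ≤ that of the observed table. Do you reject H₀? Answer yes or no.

reject H₀: no

Margins: r₁=6, r₂=9, c₁=5, c₂=10, n=15
p_obs = C(6,1)·C(9,4)/C(15,5); sum pmf over tables with pmf ≤ p_obs
p-value (two-sided) = 0.58042
At α=0.01: p ≥ α → fail to reject H₀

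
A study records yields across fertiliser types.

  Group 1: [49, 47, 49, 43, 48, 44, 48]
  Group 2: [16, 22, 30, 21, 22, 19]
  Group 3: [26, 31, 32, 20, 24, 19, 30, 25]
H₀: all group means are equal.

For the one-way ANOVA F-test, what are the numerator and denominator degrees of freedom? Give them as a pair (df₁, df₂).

k = 3 groups, N = 21 total
df = (k−1, N−k) = (3−1, 21−3) = (2, 18)

degrees of freedom = [2, 18]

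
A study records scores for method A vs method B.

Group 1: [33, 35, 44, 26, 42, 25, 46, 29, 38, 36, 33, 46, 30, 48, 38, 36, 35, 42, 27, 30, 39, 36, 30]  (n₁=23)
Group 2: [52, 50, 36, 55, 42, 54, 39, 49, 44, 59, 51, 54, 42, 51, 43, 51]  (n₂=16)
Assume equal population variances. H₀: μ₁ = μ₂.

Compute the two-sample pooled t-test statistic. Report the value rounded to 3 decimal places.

test statistic = -5.799

x̄₁=35.826, s₁=6.658, n₁=23
x̄₂=48.250, s₂=6.465, n₂=16
s_p² = [22·6.658² + 15·6.465²]/37 = 43.3055
SE = √(s_p²·(1/23+1/16)) = 2.1423
t = (35.826−48.250)/2.1423 = -5.7993
df = 37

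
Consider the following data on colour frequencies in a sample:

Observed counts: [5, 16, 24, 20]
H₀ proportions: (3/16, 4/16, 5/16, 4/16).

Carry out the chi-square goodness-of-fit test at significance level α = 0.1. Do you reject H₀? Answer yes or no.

n = 65; E_i = n·p_i = [12.19, 16.25, 20.31, 16.25]
χ² = (5−12.19)²/12.19 + (16−16.25)²/16.25 + (24−20.31)²/20.31 + (20−16.25)²/16.25 = 5.7774
df = 3
p-value (upper-tail) = 0.12296
At α=0.1: p ≥ α → fail to reject H₀

reject H₀: no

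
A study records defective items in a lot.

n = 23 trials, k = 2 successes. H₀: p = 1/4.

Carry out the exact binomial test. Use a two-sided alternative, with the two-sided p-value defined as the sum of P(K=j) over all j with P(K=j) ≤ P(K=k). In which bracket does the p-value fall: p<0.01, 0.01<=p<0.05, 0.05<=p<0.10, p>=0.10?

Exact binomial: n=23, k=2, p₀=1/4=0.2500
P(X=j) = C(n,j)·p₀^j·(1−p₀)^(n−j); p = Σ P(X=j) over j with P(X=j) ≤ P(X=2)
p-value (two-sided) = 0.08998
→ bracket: 0.05<=p<0.10

p-value bracket: 0.05<=p<0.10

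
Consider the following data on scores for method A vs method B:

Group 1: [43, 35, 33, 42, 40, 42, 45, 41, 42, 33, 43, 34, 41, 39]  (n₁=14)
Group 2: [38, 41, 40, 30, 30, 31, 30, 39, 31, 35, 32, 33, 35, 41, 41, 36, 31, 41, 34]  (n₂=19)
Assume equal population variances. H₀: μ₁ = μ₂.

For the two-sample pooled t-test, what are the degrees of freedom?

degrees of freedom = 31

df = n₁ + n₂ − 2 = 14 + 19 − 2 = 31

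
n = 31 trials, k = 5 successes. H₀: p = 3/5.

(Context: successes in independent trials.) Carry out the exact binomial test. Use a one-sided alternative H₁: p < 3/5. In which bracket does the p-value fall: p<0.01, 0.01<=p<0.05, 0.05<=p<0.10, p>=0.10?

Exact binomial: n=31, k=5, p₀=3/5=0.6000
P(X≤5) from Σ C(n,i)·p₀^i·(1−p₀)^(n−i)
p-value (one-sided, H₁ less) = 0.00000
→ bracket: p<0.01

p-value bracket: p<0.01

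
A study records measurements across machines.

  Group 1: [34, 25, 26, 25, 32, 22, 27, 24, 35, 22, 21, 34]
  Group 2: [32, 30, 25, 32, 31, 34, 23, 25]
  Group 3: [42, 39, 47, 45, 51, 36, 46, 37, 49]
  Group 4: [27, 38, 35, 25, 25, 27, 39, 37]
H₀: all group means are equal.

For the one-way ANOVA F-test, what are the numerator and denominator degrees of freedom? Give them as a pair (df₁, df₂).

degrees of freedom = [3, 33]

k = 4 groups, N = 37 total
df = (k−1, N−k) = (4−1, 37−4) = (3, 33)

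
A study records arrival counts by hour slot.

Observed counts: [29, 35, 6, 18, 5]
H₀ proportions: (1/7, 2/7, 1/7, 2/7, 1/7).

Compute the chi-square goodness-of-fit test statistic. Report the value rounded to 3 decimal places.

n = 93; E_i = n·p_i = [13.29, 26.57, 13.29, 26.57, 13.29]
χ² = (29−13.29)²/13.29 + (35−26.57)²/26.57 + (6−13.29)²/13.29 + (18−26.57)²/26.57 + (5−13.29)²/13.29 = 33.1882
df = 4

test statistic = 33.188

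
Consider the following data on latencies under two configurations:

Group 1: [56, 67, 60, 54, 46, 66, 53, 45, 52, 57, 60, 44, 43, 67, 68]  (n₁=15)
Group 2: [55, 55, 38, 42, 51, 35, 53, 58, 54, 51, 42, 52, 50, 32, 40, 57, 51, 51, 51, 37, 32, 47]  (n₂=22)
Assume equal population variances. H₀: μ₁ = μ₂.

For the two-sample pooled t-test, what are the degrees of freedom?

degrees of freedom = 35

df = n₁ + n₂ − 2 = 15 + 22 − 2 = 35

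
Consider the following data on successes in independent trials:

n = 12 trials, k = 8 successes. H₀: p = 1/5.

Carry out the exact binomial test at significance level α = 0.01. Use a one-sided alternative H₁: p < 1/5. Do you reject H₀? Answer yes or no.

reject H₀: no

Exact binomial: n=12, k=8, p₀=1/5=0.2000
P(X≤8) from Σ C(n,i)·p₀^i·(1−p₀)^(n−i)
p-value (one-sided, H₁ less) = 0.99994
At α=0.01: p ≥ α → fail to reject H₀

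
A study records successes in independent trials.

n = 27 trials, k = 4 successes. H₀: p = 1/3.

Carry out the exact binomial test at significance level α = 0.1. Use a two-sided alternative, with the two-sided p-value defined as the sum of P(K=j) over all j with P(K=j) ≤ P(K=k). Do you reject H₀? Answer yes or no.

Exact binomial: n=27, k=4, p₀=1/3=0.3333
P(X=j) = C(n,j)·p₀^j·(1−p₀)^(n−j); p = Σ P(X=j) over j with P(X=j) ≤ P(X=4)
p-value (two-sided) = 0.04192
At α=0.1: p < α → reject H₀

reject H₀: yes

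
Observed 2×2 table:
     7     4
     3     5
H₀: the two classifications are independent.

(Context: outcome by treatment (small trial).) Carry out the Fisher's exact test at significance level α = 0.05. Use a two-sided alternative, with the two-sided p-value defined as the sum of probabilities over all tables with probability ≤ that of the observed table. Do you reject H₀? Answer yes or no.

reject H₀: no

Margins: r₁=11, r₂=8, c₁=10, c₂=9, n=19
p_obs = C(11,7)·C(8,3)/C(19,10); sum pmf over tables with pmf ≤ p_obs
p-value (two-sided) = 0.36985
At α=0.05: p ≥ α → fail to reject H₀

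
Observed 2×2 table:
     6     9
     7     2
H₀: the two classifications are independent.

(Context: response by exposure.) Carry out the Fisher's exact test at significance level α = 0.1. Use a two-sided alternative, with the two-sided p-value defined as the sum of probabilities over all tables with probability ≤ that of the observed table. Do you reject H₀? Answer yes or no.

Margins: r₁=15, r₂=9, c₁=13, c₂=11, n=24
p_obs = C(15,6)·C(9,7)/C(24,13); sum pmf over tables with pmf ≤ p_obs
p-value (two-sided) = 0.10493
At α=0.1: p ≥ α → fail to reject H₀

reject H₀: no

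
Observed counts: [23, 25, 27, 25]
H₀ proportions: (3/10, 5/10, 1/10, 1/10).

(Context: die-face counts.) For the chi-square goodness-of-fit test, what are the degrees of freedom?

degrees of freedom = 3

df = k − 1 = 4 − 1 = 3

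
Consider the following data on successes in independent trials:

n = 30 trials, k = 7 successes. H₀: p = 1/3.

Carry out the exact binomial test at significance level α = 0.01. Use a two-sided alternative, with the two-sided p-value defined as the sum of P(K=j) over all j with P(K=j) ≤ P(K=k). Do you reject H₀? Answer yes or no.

Exact binomial: n=30, k=7, p₀=1/3=0.3333
P(X=j) = C(n,j)·p₀^j·(1−p₀)^(n−j); p = Σ P(X=j) over j with P(X=j) ≤ P(X=7)
p-value (two-sided) = 0.33279
At α=0.01: p ≥ α → fail to reject H₀

reject H₀: no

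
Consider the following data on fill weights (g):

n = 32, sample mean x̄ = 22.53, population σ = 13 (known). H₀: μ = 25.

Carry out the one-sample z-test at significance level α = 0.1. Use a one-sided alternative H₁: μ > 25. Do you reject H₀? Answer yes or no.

reject H₀: no

SE = σ/√n = 13/√32 = 2.2981
z = (x̄−μ₀)/SE = (22.53−25)/2.2981 = -1.0748
p-value (one-sided, H₁ greater) = 0.85877
At α=0.1: p ≥ α → fail to reject H₀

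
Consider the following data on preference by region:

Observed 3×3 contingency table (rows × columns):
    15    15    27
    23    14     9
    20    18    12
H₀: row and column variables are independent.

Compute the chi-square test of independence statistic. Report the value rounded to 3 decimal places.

Row totals [57, 46, 50], col totals [58, 47, 48], n=153
χ² = (15−21.61)²/21.61 + (15−17.51)²/17.51 + (27−17.88)²/17.88 + (23−17.44)²/17.44 + (14−14.13)²/14.13 + (9−14.43)²/14.43 + (20−18.95)²/18.95 + (18−15.36)²/15.36 + (12−15.69)²/15.69 = 12.2267
df = 4

test statistic = 12.227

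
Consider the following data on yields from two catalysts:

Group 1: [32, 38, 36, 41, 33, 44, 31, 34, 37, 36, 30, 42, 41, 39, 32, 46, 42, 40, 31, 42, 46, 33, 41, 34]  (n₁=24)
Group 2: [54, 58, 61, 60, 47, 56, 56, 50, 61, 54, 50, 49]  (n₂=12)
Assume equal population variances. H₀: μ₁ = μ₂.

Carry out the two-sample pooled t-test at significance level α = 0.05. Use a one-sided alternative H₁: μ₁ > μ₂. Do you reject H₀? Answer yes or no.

reject H₀: no

x̄₁=37.542, s₁=4.952, n₁=24
x̄₂=54.667, s₂=4.849, n₂=12
s_p² = [23·4.952² + 11·4.849²]/34 = 24.1949
SE = √(s_p²·(1/24+1/12)) = 1.7391
t = (37.542−54.667)/1.7391 = -9.8472
df = 34
p-value (one-sided, H₁ greater) = 1.00000
At α=0.05: p ≥ α → fail to reject H₀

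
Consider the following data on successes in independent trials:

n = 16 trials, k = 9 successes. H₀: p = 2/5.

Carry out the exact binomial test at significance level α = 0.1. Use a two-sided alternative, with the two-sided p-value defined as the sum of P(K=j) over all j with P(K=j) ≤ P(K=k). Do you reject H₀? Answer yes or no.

reject H₀: no

Exact binomial: n=16, k=9, p₀=2/5=0.4000
P(X=j) = C(n,j)·p₀^j·(1−p₀)^(n−j); p = Σ P(X=j) over j with P(X=j) ≤ P(X=9)
p-value (two-sided) = 0.20742
At α=0.1: p ≥ α → fail to reject H₀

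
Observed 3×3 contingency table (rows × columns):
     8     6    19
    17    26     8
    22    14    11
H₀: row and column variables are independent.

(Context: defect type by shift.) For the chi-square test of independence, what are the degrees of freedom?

degrees of freedom = 4

df = (r−1)(c−1) = (3−1)·(3−1) = 4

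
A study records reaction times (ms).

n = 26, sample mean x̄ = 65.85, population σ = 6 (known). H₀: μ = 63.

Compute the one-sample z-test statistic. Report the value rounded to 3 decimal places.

test statistic = 2.422

SE = σ/√n = 6/√26 = 1.1767
z = (x̄−μ₀)/SE = (65.85−63)/1.1767 = 2.4220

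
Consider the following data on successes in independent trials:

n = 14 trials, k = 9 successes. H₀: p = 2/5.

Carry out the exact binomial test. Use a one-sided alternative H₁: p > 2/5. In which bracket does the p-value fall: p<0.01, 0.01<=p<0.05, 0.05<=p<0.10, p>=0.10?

p-value bracket: 0.05<=p<0.10

Exact binomial: n=14, k=9, p₀=2/5=0.4000
P(X≥9) from Σ C(n,i)·p₀^i·(1−p₀)^(n−i)
p-value (one-sided, H₁ greater) = 0.05832
→ bracket: 0.05<=p<0.10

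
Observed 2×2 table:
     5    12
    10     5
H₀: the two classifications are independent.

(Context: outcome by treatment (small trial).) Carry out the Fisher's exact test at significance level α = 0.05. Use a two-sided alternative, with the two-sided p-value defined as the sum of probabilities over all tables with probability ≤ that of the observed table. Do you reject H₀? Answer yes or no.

reject H₀: no

Margins: r₁=17, r₂=15, c₁=15, c₂=17, n=32
p_obs = C(17,5)·C(15,10)/C(32,15); sum pmf over tables with pmf ≤ p_obs
p-value (two-sided) = 0.07446
At α=0.05: p ≥ α → fail to reject H₀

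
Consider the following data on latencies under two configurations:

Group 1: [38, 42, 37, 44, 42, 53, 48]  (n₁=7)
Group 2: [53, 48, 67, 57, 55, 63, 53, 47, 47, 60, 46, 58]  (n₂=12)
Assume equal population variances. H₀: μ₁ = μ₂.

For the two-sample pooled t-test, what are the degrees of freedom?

df = n₁ + n₂ − 2 = 7 + 12 − 2 = 17

degrees of freedom = 17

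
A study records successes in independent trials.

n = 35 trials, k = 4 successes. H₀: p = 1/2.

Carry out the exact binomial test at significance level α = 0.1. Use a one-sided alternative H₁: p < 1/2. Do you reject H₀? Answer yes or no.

Exact binomial: n=35, k=4, p₀=1/2=0.5000
P(X≤4) from Σ C(n,i)·p₀^i·(1−p₀)^(n−i)
p-value (one-sided, H₁ less) = 0.00000
At α=0.1: p < α → reject H₀

reject H₀: yes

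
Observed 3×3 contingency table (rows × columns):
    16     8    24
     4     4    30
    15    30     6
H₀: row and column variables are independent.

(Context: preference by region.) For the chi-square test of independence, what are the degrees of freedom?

degrees of freedom = 4

df = (r−1)(c−1) = (3−1)·(3−1) = 4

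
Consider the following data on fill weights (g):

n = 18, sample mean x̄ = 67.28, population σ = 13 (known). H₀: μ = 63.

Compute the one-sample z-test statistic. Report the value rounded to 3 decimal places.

test statistic = 1.397

SE = σ/√n = 13/√18 = 3.0641
z = (x̄−μ₀)/SE = (67.28−63)/3.0641 = 1.3968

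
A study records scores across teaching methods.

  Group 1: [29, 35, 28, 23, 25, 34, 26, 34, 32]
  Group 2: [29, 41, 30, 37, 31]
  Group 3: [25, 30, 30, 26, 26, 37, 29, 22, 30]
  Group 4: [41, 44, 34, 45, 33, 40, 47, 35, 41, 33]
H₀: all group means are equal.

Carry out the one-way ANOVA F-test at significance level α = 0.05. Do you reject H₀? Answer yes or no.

Group means [29.56, 33.60, 28.33, 39.30], grand mean 32.788
SSB = Σnᵢ(x̄ᵢ−x̄)² = 699.993; SSW = ΣΣ(x−x̄ᵢ)² = 653.522
MSB = 699.993/3 = 233.3310; MSW = 653.522/29 = 22.5352
F = MSB/MSW = 10.3540
df = (3, 29)
p-value (upper-tail) = 0.00008
At α=0.05: p < α → reject H₀

reject H₀: yes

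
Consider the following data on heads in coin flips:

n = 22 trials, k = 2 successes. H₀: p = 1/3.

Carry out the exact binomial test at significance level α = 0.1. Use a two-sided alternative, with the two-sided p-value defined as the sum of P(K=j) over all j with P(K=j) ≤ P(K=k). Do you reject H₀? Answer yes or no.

reject H₀: yes

Exact binomial: n=22, k=2, p₀=1/3=0.3333
P(X=j) = C(n,j)·p₀^j·(1−p₀)^(n−j); p = Σ P(X=j) over j with P(X=j) ≤ P(X=2)
p-value (two-sided) = 0.01281
At α=0.1: p < α → reject H₀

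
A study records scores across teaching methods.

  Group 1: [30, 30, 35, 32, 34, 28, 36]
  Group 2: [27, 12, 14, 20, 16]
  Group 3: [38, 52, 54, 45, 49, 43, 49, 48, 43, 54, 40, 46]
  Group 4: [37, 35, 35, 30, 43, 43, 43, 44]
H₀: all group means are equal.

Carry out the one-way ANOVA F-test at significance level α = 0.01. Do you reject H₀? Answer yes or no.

reject H₀: yes

Group means [32.14, 17.80, 46.75, 38.75], grand mean 37.031
SSB = Σnᵢ(x̄ᵢ−x̄)² = 3173.562; SSW = ΣΣ(x−x̄ᵢ)² = 681.407
MSB = 3173.562/3 = 1057.8539; MSW = 681.407/28 = 24.3360
F = MSB/MSW = 43.4687
df = (3, 28)
p-value (upper-tail) = 0.00000
At α=0.01: p < α → reject H₀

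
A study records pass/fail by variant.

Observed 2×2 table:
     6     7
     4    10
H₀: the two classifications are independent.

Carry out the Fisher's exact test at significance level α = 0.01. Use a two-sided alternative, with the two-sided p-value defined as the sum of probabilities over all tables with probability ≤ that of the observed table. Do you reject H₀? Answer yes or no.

Margins: r₁=13, r₂=14, c₁=10, c₂=17, n=27
p_obs = C(13,6)·C(14,4)/C(27,10); sum pmf over tables with pmf ≤ p_obs
p-value (two-sided) = 0.44007
At α=0.01: p ≥ α → fail to reject H₀

reject H₀: no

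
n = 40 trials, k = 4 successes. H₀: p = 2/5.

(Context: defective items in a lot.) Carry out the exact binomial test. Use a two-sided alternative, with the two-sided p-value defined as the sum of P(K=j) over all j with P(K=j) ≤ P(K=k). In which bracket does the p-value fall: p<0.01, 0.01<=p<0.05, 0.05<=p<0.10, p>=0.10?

p-value bracket: p<0.01

Exact binomial: n=40, k=4, p₀=2/5=0.4000
P(X=j) = C(n,j)·p₀^j·(1−p₀)^(n−j); p = Σ P(X=j) over j with P(X=j) ≤ P(X=4)
p-value (two-sided) = 0.00004
→ bracket: p<0.01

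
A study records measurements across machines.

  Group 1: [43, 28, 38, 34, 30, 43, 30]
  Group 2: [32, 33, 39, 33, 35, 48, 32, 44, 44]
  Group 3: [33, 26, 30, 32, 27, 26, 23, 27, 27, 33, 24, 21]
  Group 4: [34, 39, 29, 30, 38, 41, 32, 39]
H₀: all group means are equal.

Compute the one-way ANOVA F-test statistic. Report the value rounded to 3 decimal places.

Group means [35.14, 37.78, 27.42, 35.25], grand mean 33.250
SSB = Σnᵢ(x̄ᵢ−x̄)² = 649.921; SSW = ΣΣ(x−x̄ᵢ)² = 854.829
MSB = 649.921/3 = 216.6402; MSW = 854.829/32 = 26.7134
F = MSB/MSW = 8.1098
df = (3, 32)

test statistic = 8.110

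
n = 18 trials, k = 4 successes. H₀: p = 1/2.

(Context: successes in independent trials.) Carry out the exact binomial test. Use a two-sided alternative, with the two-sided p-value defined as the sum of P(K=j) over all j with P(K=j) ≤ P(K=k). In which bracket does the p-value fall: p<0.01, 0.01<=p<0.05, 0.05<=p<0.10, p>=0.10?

Exact binomial: n=18, k=4, p₀=1/2=0.5000
P(X=j) = C(n,j)·p₀^j·(1−p₀)^(n−j); p = Σ P(X=j) over j with P(X=j) ≤ P(X=4)
p-value (two-sided) = 0.03088
→ bracket: 0.01<=p<0.05

p-value bracket: 0.01<=p<0.05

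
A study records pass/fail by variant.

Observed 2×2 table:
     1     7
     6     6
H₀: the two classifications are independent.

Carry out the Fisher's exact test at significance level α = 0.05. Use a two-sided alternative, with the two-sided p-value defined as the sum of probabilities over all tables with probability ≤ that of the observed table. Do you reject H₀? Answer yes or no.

Margins: r₁=8, r₂=12, c₁=7, c₂=13, n=20
p_obs = C(8,1)·C(12,6)/C(20,7); sum pmf over tables with pmf ≤ p_obs
p-value (two-sided) = 0.15769
At α=0.05: p ≥ α → fail to reject H₀

reject H₀: no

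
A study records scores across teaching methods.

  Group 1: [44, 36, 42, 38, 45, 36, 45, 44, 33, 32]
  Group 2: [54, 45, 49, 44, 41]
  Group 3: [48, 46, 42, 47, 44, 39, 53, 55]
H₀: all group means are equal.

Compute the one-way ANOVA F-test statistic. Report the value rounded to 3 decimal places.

Group means [39.50, 46.60, 46.75], grand mean 43.565
SSB = Σnᵢ(x̄ᵢ−x̄)² = 292.452; SSW = ΣΣ(x−x̄ᵢ)² = 533.200
MSB = 292.452/2 = 146.2261; MSW = 533.200/20 = 26.6600
F = MSB/MSW = 5.4848
df = (2, 20)

test statistic = 5.485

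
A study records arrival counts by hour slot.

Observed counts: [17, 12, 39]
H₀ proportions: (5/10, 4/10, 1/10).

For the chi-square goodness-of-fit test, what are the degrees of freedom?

degrees of freedom = 2

df = k − 1 = 3 − 1 = 2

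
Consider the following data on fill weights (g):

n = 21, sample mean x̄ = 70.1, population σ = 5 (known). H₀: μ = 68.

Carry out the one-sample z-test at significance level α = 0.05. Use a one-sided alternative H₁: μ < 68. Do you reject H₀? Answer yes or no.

SE = σ/√n = 5/√21 = 1.0911
z = (x̄−μ₀)/SE = (70.1−68)/1.0911 = 1.9247
p-value (one-sided, H₁ less) = 0.97287
At α=0.05: p ≥ α → fail to reject H₀

reject H₀: no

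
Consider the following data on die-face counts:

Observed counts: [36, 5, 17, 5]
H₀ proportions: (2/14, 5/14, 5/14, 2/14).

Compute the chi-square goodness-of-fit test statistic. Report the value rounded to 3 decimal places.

test statistic = 97.733

n = 63; E_i = n·p_i = [9.00, 22.50, 22.50, 9.00]
χ² = (36−9.00)²/9.00 + (5−22.50)²/22.50 + (17−22.50)²/22.50 + (5−9.00)²/9.00 = 97.7333
df = 3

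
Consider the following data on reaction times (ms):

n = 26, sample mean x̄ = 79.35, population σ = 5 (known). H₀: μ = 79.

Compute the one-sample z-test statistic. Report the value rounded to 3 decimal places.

SE = σ/√n = 5/√26 = 0.9806
z = (x̄−μ₀)/SE = (79.35−79)/0.9806 = 0.3569

test statistic = 0.357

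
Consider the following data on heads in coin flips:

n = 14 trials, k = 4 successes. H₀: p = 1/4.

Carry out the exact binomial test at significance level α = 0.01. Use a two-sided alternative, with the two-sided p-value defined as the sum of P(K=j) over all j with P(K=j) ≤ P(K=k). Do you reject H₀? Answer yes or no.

reject H₀: no

Exact binomial: n=14, k=4, p₀=1/4=0.2500
P(X=j) = C(n,j)·p₀^j·(1−p₀)^(n−j); p = Σ P(X=j) over j with P(X=j) ≤ P(X=4)
p-value (two-sided) = 0.75979
At α=0.01: p ≥ α → fail to reject H₀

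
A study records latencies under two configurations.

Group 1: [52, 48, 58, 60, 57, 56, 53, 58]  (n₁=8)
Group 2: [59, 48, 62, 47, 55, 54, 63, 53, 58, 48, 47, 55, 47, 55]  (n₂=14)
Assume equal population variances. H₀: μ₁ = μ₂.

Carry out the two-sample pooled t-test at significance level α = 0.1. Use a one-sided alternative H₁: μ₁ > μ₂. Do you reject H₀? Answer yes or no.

reject H₀: no

x̄₁=55.250, s₁=3.955, n₁=8
x̄₂=53.643, s₂=5.597, n₂=14
s_p² = [7·3.955² + 13·5.597²]/20 = 25.8357
SE = √(s_p²·(1/8+1/14)) = 2.2527
t = (55.250−53.643)/2.2527 = 0.7134
df = 20
p-value (one-sided, H₁ greater) = 0.24192
At α=0.1: p ≥ α → fail to reject H₀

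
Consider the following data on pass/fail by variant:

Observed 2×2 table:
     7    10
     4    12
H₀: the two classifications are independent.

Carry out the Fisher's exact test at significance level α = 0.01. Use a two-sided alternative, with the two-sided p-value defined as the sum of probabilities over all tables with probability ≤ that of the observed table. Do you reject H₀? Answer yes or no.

reject H₀: no

Margins: r₁=17, r₂=16, c₁=11, c₂=22, n=33
p_obs = C(17,7)·C(16,4)/C(33,11); sum pmf over tables with pmf ≤ p_obs
p-value (two-sided) = 0.46464
At α=0.01: p ≥ α → fail to reject H₀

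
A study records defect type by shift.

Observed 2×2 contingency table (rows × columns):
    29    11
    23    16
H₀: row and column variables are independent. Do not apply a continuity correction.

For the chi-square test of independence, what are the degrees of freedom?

degrees of freedom = 1

df = (r−1)(c−1) = (2−1)·(2−1) = 1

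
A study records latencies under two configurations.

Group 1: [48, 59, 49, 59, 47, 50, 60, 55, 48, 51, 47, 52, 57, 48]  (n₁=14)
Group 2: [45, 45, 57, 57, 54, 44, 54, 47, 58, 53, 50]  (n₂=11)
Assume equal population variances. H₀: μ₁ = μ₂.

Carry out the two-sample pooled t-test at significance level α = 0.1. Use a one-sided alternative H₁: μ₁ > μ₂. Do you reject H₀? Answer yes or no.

x̄₁=52.143, s₁=4.865, n₁=14
x̄₂=51.273, s₂=5.293, n₂=11
s_p² = [13·4.865² + 10·5.293²]/23 = 25.5607
SE = √(s_p²·(1/14+1/11)) = 2.0370
t = (52.143−51.273)/2.0370 = 0.4272
df = 23
p-value (one-sided, H₁ greater) = 0.33662
At α=0.1: p ≥ α → fail to reject H₀

reject H₀: no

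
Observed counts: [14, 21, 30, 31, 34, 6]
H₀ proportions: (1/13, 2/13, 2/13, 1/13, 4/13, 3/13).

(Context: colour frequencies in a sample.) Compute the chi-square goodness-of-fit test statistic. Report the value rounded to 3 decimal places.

test statistic = 67.460

n = 136; E_i = n·p_i = [10.46, 20.92, 20.92, 10.46, 41.85, 31.38]
χ² = (14−10.46)²/10.46 + (21−20.92)²/20.92 + (30−20.92)²/20.92 + (31−10.46)²/10.46 + (34−41.85)²/41.85 + (6−31.38)²/31.38 = 67.4596
df = 5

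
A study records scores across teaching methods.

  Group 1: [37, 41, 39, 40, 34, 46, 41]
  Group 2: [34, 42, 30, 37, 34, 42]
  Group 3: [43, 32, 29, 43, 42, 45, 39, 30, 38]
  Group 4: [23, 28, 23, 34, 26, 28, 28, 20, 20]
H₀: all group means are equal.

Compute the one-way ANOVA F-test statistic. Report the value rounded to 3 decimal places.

test statistic = 14.149

Group means [39.71, 36.50, 37.89, 25.56], grand mean 34.452
SSB = Σnᵢ(x̄ᵢ−x̄)² = 1037.638; SSW = ΣΣ(x−x̄ᵢ)² = 660.040
MSB = 1037.638/3 = 345.8792; MSW = 660.040/27 = 24.4459
F = MSB/MSW = 14.1488
df = (3, 27)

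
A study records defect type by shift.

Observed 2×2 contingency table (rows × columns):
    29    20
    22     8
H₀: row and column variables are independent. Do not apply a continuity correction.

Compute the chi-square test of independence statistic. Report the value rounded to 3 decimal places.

Row totals [49, 30], col totals [51, 28], n=79
χ² = (29−31.63)²/31.63 + (20−17.37)²/17.37 + (22−19.37)²/19.37 + (8−10.63)²/10.63 = 1.6282
df = 1

test statistic = 1.628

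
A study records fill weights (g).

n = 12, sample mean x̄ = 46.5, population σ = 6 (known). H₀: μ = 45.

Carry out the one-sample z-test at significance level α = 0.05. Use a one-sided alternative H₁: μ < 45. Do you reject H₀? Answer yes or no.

SE = σ/√n = 6/√12 = 1.7321
z = (x̄−μ₀)/SE = (46.5−45)/1.7321 = 0.8660
p-value (one-sided, H₁ less) = 0.80676
At α=0.05: p ≥ α → fail to reject H₀

reject H₀: no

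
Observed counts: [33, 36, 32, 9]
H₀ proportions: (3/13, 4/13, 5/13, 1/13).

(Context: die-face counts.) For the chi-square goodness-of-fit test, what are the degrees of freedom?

df = k − 1 = 4 − 1 = 3

degrees of freedom = 3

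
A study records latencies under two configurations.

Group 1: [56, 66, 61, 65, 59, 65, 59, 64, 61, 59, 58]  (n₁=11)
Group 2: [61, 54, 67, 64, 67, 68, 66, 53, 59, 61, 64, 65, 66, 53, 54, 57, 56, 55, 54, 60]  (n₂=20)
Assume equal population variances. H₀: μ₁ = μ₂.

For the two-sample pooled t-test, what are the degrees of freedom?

degrees of freedom = 29

df = n₁ + n₂ − 2 = 11 + 20 − 2 = 29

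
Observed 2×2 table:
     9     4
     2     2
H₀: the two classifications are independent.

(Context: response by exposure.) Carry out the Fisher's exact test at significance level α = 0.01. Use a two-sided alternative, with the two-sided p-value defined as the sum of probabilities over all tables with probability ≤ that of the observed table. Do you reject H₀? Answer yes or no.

Margins: r₁=13, r₂=4, c₁=11, c₂=6, n=17
p_obs = C(13,9)·C(4,2)/C(17,11); sum pmf over tables with pmf ≤ p_obs
p-value (two-sided) = 0.58403
At α=0.01: p ≥ α → fail to reject H₀

reject H₀: no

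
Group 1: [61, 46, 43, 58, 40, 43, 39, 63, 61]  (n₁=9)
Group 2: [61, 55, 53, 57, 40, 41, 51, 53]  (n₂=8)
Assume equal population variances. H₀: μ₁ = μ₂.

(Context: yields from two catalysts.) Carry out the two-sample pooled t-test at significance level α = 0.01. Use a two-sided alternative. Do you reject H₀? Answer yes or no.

x̄₁=50.444, s₁=10.051, n₁=9
x̄₂=51.375, s₂=7.367, n₂=8
s_p² = [8·10.051² + 7·7.367²]/15 = 79.2065
SE = √(s_p²·(1/9+1/8)) = 4.3245
t = (50.444−51.375)/4.3245 = -0.2152
df = 15
p-value (two-sided) = 0.83252
At α=0.01: p ≥ α → fail to reject H₀

reject H₀: no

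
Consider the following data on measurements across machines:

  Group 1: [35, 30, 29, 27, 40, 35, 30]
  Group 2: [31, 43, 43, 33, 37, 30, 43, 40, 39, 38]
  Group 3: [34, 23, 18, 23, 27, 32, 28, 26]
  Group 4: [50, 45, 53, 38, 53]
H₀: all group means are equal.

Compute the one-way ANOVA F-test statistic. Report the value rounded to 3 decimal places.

Group means [32.29, 37.70, 26.38, 47.80], grand mean 35.100
SSB = Σnᵢ(x̄ᵢ−x̄)² = 1538.496; SSW = ΣΣ(x−x̄ᵢ)² = 690.204
MSB = 1538.496/3 = 512.8321; MSW = 690.204/26 = 26.5463
F = MSB/MSW = 19.3184
df = (3, 26)

test statistic = 19.318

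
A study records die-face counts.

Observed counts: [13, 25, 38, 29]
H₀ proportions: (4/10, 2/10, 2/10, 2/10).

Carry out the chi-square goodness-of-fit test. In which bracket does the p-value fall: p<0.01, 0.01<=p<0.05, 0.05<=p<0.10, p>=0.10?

p-value bracket: p<0.01

n = 105; E_i = n·p_i = [42.00, 21.00, 21.00, 21.00]
χ² = (13−42.00)²/42.00 + (25−21.00)²/21.00 + (38−21.00)²/21.00 + (29−21.00)²/21.00 = 37.5952
df = 3
p-value (upper-tail) = 0.00000
→ bracket: p<0.01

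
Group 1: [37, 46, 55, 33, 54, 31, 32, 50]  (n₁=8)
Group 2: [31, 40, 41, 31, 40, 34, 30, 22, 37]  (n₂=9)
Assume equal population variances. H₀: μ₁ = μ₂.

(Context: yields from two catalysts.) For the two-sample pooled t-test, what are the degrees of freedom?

df = n₁ + n₂ − 2 = 8 + 9 − 2 = 15

degrees of freedom = 15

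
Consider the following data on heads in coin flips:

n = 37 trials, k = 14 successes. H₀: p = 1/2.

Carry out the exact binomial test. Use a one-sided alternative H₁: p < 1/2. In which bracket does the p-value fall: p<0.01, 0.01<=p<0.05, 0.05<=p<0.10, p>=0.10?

p-value bracket: 0.05<=p<0.10

Exact binomial: n=37, k=14, p₀=1/2=0.5000
P(X≤14) from Σ C(n,i)·p₀^i·(1−p₀)^(n−i)
p-value (one-sided, H₁ less) = 0.09387
→ bracket: 0.05<=p<0.10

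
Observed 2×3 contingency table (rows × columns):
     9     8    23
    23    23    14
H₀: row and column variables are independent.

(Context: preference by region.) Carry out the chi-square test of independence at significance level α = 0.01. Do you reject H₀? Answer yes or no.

reject H₀: yes

Row totals [40, 60], col totals [32, 31, 37], n=100
χ² = (9−12.80)²/12.80 + (8−12.40)²/12.40 + (23−14.80)²/14.80 + (23−19.20)²/19.20 + (23−18.60)²/18.60 + (14−22.20)²/22.20 = 12.0544
df = 2
p-value (upper-tail) = 0.00241
At α=0.01: p < α → reject H₀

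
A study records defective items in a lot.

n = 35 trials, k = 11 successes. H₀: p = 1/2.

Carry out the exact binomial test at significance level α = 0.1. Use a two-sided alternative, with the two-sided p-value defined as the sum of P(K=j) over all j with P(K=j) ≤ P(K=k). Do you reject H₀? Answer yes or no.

reject H₀: yes

Exact binomial: n=35, k=11, p₀=1/2=0.5000
P(X=j) = C(n,j)·p₀^j·(1−p₀)^(n−j); p = Σ P(X=j) over j with P(X=j) ≤ P(X=11)
p-value (two-sided) = 0.04096
At α=0.1: p < α → reject H₀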